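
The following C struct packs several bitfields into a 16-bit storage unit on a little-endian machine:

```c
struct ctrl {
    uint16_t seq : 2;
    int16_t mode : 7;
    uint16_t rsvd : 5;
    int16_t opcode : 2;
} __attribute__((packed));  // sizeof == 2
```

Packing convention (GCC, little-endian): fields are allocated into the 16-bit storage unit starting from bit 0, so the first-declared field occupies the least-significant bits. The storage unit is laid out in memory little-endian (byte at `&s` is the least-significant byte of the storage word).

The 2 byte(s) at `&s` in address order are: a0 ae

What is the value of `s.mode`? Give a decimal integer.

[0]=0xa0 [1]=0xae (little-endian) → word 0xaea0
seq [0+:2] = (word>>0) & 0x3 = 0
mode [2+:7] = (word>>2) & 0x7f = 40  ←
rsvd [9+:5] = (word>>9) & 0x1f = 23
opcode [14+:2] = (word>>14) & 0x3 = 2
mode signed 7b, MSB=0: value = 40

40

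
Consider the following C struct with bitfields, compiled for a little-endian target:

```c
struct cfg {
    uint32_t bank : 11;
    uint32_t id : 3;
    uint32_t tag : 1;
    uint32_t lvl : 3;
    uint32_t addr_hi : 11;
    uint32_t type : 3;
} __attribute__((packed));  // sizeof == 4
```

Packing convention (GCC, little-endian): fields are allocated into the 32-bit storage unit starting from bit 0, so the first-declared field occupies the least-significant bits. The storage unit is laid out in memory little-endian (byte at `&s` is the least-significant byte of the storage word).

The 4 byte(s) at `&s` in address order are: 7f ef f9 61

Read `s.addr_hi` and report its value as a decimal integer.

[0]=0x7f [1]=0xef [2]=0xf9 [3]=0x61 (little-endian) → word 0x61f9ef7f
bank:11 @ bit 0 → (0x61f9ef7f>>0)&0x7ff = 0x77f
id:3 @ bit 11 → (0x61f9ef7f>>11)&0x7 = 0x5
tag:1 @ bit 14 → (0x61f9ef7f>>14)&0x1 = 0x1
lvl:3 @ bit 15 → (0x61f9ef7f>>15)&0x7 = 0x3
addr_hi:11 @ bit 18 → (0x61f9ef7f>>18)&0x7ff = 0x7e  ←
type:3 @ bit 29 → (0x61f9ef7f>>29)&0x7 = 0x3

126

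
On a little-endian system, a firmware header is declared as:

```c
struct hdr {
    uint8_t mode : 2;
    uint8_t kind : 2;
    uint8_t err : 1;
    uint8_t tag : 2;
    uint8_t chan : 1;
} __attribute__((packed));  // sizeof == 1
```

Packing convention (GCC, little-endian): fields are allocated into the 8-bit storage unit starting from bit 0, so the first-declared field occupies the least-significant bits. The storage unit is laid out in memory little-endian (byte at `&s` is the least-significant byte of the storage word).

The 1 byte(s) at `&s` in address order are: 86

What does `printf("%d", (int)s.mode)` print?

[0]=0x86 (little-endian) → word 0x86
mode [0+:2] = (word>>0) & 0x3 = 2  ←
kind [2+:2] = (word>>2) & 0x3 = 1
err [4+:1] = (word>>4) & 0x1 = 0
tag [5+:2] = (word>>5) & 0x3 = 0
chan [7+:1] = (word>>7) & 0x1 = 1

2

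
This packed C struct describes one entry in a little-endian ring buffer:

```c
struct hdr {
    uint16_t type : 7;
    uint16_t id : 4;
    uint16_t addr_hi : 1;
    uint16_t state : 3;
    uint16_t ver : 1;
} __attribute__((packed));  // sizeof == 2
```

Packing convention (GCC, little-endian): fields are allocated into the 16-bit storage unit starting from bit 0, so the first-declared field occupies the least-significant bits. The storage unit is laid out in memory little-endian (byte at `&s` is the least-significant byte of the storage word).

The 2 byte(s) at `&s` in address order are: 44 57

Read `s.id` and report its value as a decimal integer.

14

[0]=0x44 [1]=0x57 (little-endian) → word 0x5744
type [0+:7] = (word>>0) & 0x7f = 68
id [7+:4] = (word>>7) & 0xf = 14  ←
addr_hi [11+:1] = (word>>11) & 0x1 = 0
state [12+:3] = (word>>12) & 0x7 = 5
ver [15+:1] = (word>>15) & 0x1 = 0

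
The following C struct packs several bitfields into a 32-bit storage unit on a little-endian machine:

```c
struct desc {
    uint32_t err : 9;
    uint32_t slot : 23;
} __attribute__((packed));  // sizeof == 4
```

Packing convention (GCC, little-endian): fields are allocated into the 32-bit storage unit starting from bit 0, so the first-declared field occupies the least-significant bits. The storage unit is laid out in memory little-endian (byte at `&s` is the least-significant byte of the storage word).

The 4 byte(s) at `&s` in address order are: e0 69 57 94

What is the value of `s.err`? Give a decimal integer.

[0]=0xe0 [1]=0x69 [2]=0x57 [3]=0x94 (little-endian) → word 0x945769e0
err [0+:9] = (word>>0) & 0x1ff = 480  ←
slot [9+:23] = (word>>9) & 0x7fffff = 4860852

480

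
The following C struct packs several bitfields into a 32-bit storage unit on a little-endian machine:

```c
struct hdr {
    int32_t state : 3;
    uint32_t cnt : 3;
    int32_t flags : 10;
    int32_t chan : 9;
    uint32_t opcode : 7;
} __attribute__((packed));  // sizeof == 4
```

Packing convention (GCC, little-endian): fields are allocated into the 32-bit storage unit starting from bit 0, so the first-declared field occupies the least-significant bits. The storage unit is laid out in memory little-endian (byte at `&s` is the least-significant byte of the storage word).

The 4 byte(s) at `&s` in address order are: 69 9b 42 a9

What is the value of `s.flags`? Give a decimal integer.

-403

[0]=0x69 [1]=0x9b [2]=0x42 [3]=0xa9 (little-endian) → word 0xa9429b69
state [0+:3] = (word>>0) & 0x7 = 1
cnt [3+:3] = (word>>3) & 0x7 = 5
flags [6+:10] = (word>>6) & 0x3ff = 621  ←
chan [16+:9] = (word>>16) & 0x1ff = 322
opcode [25+:7] = (word>>25) & 0x7f = 84
flags signed 10b, MSB=1: 621 - 1024 = -403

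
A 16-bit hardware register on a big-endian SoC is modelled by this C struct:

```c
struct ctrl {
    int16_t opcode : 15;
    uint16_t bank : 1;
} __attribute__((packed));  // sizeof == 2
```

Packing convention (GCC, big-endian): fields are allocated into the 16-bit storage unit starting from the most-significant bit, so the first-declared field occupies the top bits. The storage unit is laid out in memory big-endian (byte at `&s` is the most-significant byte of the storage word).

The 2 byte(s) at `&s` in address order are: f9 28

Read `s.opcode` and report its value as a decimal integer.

[0]=0xf9 [1]=0x28 (big-endian) → word 0xf928
opcode [1+:15] = (word>>1) & 0x7fff = 31892  ←
bank [0+:1] = (word>>0) & 0x1 = 0
opcode signed 15b, MSB=1: 31892 - 32768 = -876

-876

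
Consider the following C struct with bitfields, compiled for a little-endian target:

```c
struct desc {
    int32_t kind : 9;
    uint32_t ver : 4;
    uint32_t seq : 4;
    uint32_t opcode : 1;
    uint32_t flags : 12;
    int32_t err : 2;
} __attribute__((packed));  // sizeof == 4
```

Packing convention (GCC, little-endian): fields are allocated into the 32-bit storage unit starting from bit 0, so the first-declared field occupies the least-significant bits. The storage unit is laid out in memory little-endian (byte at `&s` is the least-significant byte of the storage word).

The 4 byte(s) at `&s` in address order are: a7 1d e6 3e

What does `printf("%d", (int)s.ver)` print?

[0]=0xa7 [1]=0x1d [2]=0xe6 [3]=0x3e (little-endian) → word 0x3ee61da7
kind:9 @ bit 0 → (0x3ee61da7>>0)&0x1ff = 0x1a7
ver:4 @ bit 9 → (0x3ee61da7>>9)&0xf = 0xe  ←
seq:4 @ bit 13 → (0x3ee61da7>>13)&0xf = 0x0
opcode:1 @ bit 17 → (0x3ee61da7>>17)&0x1 = 0x1
flags:12 @ bit 18 → (0x3ee61da7>>18)&0xfff = 0xfb9
err:2 @ bit 30 → (0x3ee61da7>>30)&0x3 = 0x0

14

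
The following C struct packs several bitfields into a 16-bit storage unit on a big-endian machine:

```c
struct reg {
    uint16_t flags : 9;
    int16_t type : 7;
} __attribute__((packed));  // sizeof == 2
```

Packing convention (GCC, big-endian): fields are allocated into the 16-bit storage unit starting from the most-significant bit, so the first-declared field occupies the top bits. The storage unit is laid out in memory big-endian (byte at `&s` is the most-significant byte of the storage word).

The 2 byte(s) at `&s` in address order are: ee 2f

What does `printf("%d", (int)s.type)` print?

[0]=0xee [1]=0x2f (big-endian) → word 0xee2f
flags [7+:9] = (word>>7) & 0x1ff = 476
type [0+:7] = (word>>0) & 0x7f = 47  ←
type signed 7b, MSB=0: value = 47

47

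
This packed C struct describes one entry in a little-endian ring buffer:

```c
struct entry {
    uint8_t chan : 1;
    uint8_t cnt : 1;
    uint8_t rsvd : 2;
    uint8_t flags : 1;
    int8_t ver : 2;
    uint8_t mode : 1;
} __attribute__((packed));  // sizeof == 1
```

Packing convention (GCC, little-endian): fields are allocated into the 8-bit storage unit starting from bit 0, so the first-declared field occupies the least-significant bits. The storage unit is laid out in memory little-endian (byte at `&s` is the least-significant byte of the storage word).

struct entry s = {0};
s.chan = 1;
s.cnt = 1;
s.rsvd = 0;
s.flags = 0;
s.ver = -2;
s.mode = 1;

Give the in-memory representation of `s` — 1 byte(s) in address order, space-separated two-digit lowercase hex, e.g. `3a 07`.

c3

chan:1 = 1 → 0x1 << 0 → word 0x01
cnt:1 = 1 → 0x1 << 1 → word 0x03
rsvd:2 = 0 → 0x0 << 2 → word 0x03
flags:1 = 0 → 0x0 << 4 → word 0x03
ver:2 = -2 → 0x2 << 5 → word 0x43
mode:1 = 1 → 0x1 << 7 → word 0xc3
word = 0xc3 → little-endian bytes:
  [0]=0xc3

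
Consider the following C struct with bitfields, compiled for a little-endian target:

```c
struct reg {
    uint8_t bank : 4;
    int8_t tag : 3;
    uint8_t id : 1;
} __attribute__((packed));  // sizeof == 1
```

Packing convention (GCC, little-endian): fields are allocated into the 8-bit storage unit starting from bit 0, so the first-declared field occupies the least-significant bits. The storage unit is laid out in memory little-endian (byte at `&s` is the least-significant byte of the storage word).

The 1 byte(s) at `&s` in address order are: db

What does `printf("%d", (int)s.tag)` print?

[0]=0xdb (little-endian) → word 0xdb
bank [0+:4] = (word>>0) & 0xf = 11
tag [4+:3] = (word>>4) & 0x7 = 5  ←
id [7+:1] = (word>>7) & 0x1 = 1
tag signed 3b, MSB=1: 5 - 8 = -3

-3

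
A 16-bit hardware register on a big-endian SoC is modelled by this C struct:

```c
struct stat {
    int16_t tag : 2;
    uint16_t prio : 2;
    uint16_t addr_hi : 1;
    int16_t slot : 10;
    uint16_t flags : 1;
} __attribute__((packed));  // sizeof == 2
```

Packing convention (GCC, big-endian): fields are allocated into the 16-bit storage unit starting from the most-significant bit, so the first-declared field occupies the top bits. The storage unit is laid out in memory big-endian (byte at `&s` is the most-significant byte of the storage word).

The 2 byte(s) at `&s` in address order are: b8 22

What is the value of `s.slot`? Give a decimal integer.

[0]=0xb8 [1]=0x22 (big-endian) → word 0xb822
tag [14+:2] = (word>>14) & 0x3 = 2
prio [12+:2] = (word>>12) & 0x3 = 3
addr_hi [11+:1] = (word>>11) & 0x1 = 1
slot [1+:10] = (word>>1) & 0x3ff = 17  ←
flags [0+:1] = (word>>0) & 0x1 = 0
slot signed 10b, MSB=0: value = 17

17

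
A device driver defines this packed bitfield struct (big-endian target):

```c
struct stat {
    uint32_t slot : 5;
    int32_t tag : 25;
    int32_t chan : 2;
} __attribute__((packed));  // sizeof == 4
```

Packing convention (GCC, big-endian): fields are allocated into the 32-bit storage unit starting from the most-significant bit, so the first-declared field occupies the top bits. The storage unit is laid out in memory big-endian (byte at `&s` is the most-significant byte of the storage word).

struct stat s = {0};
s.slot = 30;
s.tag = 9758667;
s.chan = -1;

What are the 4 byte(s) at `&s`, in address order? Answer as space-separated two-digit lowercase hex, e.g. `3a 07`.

slot (5b) val=30 bits=0x1e at bit 27: 0xf0000000
tag (25b) val=9758667 bits=0x94e7cb at bit 2: 0xf2539f2c
chan (2b) val=-1 bits=0x3 at bit 0: 0xf2539f2f
word = 0xf2539f2f → big-endian bytes:
  [0]=0xf2  [1]=0x53  [2]=0x9f  [3]=0x2f

f2 53 9f 2f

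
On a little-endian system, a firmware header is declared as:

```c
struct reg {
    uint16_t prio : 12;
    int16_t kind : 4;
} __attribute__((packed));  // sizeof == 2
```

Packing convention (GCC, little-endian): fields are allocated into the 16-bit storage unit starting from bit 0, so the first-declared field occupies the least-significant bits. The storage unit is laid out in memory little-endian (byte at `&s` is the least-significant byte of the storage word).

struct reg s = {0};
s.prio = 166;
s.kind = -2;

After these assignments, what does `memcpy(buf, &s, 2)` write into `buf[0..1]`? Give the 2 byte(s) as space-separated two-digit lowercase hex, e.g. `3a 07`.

prio (12b) val=166 bits=0xa6 at bit 0: 0x00a6
kind (4b) val=-2 bits=0xe at bit 12: 0xe0a6
word = 0xe0a6 → little-endian bytes:
  [0]=0xa6  [1]=0xe0

a6 e0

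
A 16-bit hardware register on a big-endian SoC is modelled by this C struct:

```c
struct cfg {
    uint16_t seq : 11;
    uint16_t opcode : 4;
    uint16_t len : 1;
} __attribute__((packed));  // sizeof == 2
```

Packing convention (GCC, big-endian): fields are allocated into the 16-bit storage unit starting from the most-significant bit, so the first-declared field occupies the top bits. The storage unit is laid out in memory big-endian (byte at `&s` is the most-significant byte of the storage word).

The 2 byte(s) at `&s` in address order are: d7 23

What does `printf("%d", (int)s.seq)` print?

1721

[0]=0xd7 [1]=0x23 (big-endian) → word 0xd723
seq:11 @ bit 5 → (0xd723>>5)&0x7ff = 0x6b9  ←
opcode:4 @ bit 1 → (0xd723>>1)&0xf = 0x1
len:1 @ bit 0 → (0xd723>>0)&0x1 = 0x1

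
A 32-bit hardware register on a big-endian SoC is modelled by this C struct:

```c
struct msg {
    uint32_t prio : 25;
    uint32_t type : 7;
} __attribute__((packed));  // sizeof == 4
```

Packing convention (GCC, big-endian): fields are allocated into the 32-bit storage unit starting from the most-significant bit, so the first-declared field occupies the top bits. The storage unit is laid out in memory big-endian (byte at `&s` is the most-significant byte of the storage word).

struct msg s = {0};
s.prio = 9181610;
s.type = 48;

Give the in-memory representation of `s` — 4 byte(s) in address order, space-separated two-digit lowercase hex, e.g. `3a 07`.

prio:25 = 9181610 → 0x8c19aa << 7 → word 0x460cd500
type:7 = 48 → 0x30 << 0 → word 0x460cd530
word = 0x460cd530 → big-endian bytes:
  [0]=0x46  [1]=0x0c  [2]=0xd5  [3]=0x30

46 0c d5 30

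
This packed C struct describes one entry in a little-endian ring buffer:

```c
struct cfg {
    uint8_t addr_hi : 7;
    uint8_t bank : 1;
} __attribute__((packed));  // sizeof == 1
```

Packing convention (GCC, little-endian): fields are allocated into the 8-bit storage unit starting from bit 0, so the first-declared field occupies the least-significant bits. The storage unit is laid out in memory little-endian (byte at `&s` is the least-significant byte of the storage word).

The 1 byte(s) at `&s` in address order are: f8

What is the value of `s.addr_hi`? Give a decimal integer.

[0]=0xf8 (little-endian) → word 0xf8
addr_hi:7 @ bit 0 → (0xf8>>0)&0x7f = 0x78  ←
bank:1 @ bit 7 → (0xf8>>7)&0x1 = 0x1

120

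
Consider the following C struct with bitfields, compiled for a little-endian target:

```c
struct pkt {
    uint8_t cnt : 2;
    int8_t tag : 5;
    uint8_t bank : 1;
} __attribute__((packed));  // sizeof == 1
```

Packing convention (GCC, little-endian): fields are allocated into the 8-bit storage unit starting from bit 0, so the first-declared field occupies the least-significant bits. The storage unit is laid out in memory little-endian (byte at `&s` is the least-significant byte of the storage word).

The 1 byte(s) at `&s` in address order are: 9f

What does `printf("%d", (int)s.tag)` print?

[0]=0x9f (little-endian) → word 0x9f
cnt [0+:2] = (word>>0) & 0x3 = 3
tag [2+:5] = (word>>2) & 0x1f = 7  ←
bank [7+:1] = (word>>7) & 0x1 = 1
tag signed 5b, MSB=0: value = 7

7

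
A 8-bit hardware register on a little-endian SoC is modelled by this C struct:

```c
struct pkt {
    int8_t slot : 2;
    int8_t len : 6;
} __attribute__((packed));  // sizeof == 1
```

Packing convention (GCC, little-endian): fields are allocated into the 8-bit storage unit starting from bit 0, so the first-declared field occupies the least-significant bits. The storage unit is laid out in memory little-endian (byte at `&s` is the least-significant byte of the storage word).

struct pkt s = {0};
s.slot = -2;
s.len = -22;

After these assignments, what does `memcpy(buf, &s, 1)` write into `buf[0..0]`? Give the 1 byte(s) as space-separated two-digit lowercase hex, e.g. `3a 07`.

aa

slot (2b) val=-2 bits=0x2 at bit 0: 0x02
len (6b) val=-22 bits=0x2a at bit 2: 0xaa
word = 0xaa → little-endian bytes:
  [0]=0xaa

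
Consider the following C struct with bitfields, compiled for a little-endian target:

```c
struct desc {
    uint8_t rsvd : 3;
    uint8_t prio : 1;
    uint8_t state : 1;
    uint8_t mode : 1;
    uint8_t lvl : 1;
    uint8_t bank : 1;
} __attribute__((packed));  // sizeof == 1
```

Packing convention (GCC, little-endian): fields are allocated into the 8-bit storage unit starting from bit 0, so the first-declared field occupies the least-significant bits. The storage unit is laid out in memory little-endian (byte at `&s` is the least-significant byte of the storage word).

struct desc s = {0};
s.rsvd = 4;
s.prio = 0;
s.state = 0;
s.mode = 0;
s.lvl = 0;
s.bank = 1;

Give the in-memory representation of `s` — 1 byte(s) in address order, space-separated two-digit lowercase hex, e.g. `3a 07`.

rsvd:3 = 4 → 0x4 << 0 → word 0x04
prio:1 = 0 → 0x0 << 3 → word 0x04
state:1 = 0 → 0x0 << 4 → word 0x04
mode:1 = 0 → 0x0 << 5 → word 0x04
lvl:1 = 0 → 0x0 << 6 → word 0x04
bank:1 = 1 → 0x1 << 7 → word 0x84
word = 0x84 → little-endian bytes:
  [0]=0x84

84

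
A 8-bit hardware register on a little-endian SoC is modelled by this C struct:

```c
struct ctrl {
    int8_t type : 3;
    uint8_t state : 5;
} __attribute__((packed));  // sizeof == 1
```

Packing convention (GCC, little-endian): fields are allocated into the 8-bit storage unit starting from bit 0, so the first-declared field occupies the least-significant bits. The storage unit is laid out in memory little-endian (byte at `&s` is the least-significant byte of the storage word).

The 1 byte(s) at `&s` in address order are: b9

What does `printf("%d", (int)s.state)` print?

[0]=0xb9 (little-endian) → word 0xb9
type:3 @ bit 0 → (0xb9>>0)&0x7 = 0x1
state:5 @ bit 3 → (0xb9>>3)&0x1f = 0x17  ←

23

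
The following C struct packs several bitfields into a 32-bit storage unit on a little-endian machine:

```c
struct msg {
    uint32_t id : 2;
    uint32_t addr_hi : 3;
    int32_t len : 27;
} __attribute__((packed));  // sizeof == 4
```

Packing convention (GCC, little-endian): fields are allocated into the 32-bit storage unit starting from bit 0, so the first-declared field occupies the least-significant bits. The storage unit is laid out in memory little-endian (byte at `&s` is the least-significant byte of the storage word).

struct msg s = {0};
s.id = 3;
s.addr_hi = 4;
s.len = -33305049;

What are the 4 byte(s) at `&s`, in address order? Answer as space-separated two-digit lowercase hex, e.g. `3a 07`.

f3 c4 79 c0

id (2b) val=3 bits=0x3 at bit 0: 0x00000003
addr_hi (3b) val=4 bits=0x4 at bit 2: 0x00000013
len (27b) val=-33305049 bits=0x603ce27 at bit 5: 0xc079c4f3
word = 0xc079c4f3 → little-endian bytes:
  [0]=0xf3  [1]=0xc4  [2]=0x79  [3]=0xc0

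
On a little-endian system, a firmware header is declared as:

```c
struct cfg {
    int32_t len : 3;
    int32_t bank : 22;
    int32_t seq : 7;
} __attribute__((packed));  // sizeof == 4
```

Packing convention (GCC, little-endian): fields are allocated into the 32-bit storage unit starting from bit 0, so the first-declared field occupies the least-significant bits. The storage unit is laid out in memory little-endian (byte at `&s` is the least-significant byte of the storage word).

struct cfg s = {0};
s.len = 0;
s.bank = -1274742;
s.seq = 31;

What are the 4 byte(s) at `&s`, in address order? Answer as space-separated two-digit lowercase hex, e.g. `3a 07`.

len:3 = 0 → 0x0 << 0 → word 0x00000000
bank:22 = -1274742 → 0x2c8c8a << 3 → word 0x01646450
seq:7 = 31 → 0x1f << 25 → word 0x3f646450
word = 0x3f646450 → little-endian bytes:
  [0]=0x50  [1]=0x64  [2]=0x64  [3]=0x3f

50 64 64 3f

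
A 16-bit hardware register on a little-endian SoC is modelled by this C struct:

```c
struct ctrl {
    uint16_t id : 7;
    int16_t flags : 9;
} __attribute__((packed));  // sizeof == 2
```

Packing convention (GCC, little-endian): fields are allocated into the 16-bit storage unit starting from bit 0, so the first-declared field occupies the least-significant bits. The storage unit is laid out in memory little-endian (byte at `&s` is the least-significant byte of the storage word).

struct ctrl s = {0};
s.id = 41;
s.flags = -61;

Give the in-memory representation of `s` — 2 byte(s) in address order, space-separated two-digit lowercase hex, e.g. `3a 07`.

[0+:7] id=41 & 0x7f = 0x29; word=0x0029
[7+:9] flags=-61 & 0x1ff = 0x1c3; word=0xe1a9
word = 0xe1a9 → little-endian bytes:
  [0]=0xa9  [1]=0xe1

a9 e1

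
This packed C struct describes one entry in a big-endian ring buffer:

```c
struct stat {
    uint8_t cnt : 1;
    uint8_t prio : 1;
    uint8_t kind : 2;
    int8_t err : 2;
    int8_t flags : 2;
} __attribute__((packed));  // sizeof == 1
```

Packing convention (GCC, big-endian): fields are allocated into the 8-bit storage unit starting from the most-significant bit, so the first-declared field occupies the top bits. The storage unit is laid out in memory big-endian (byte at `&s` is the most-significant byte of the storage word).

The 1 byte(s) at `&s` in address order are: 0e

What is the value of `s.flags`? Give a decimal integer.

[0]=0x0e (big-endian) → word 0x0e
cnt [7+:1] = (word>>7) & 0x1 = 0
prio [6+:1] = (word>>6) & 0x1 = 0
kind [4+:2] = (word>>4) & 0x3 = 0
err [2+:2] = (word>>2) & 0x3 = 3
flags [0+:2] = (word>>0) & 0x3 = 2  ←
flags signed 2b, MSB=1: 2 - 4 = -2

-2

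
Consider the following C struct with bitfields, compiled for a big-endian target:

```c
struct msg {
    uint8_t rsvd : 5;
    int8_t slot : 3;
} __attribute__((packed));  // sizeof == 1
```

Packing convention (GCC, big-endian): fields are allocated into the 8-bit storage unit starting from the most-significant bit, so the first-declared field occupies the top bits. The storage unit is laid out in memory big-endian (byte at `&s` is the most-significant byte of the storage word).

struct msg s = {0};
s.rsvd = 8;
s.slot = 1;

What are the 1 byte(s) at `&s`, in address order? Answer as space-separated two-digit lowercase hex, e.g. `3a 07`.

41

rsvd:5 = 8 → 0x8 << 3 → word 0x40
slot:3 = 1 → 0x1 << 0 → word 0x41
word = 0x41 → big-endian bytes:
  [0]=0x41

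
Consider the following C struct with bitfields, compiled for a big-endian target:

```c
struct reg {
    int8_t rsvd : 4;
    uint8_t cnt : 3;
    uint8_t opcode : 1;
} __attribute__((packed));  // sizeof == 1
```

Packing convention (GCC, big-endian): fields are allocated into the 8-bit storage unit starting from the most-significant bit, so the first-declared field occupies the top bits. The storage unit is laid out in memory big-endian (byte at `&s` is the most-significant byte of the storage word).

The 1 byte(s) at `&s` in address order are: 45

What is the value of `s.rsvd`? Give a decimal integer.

[0]=0x45 (big-endian) → word 0x45
rsvd [4+:4] = (word>>4) & 0xf = 4  ←
cnt [1+:3] = (word>>1) & 0x7 = 2
opcode [0+:1] = (word>>0) & 0x1 = 1
rsvd signed 4b, MSB=0: value = 4

4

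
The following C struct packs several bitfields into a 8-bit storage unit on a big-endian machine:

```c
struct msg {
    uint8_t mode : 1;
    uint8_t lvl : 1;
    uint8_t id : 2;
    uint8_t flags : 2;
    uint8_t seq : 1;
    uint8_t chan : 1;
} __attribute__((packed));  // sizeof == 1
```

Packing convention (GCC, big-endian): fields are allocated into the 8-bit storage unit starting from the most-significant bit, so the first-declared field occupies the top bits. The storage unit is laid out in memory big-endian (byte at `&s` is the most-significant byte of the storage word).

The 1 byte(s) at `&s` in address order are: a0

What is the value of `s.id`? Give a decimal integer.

[0]=0xa0 (big-endian) → word 0xa0
mode [7+:1] = (word>>7) & 0x1 = 1
lvl [6+:1] = (word>>6) & 0x1 = 0
id [4+:2] = (word>>4) & 0x3 = 2  ←
flags [2+:2] = (word>>2) & 0x3 = 0
seq [1+:1] = (word>>1) & 0x1 = 0
chan [0+:1] = (word>>0) & 0x1 = 0

2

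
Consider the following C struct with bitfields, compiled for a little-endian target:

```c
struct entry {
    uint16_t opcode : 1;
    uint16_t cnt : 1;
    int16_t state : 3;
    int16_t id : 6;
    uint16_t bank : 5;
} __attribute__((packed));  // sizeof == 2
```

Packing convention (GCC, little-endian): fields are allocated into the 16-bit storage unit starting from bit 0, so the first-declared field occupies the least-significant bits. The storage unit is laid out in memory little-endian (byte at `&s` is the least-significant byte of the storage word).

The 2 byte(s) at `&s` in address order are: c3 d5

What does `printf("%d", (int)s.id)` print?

[0]=0xc3 [1]=0xd5 (little-endian) → word 0xd5c3
opcode:1 @ bit 0 → (0xd5c3>>0)&0x1 = 0x1
cnt:1 @ bit 1 → (0xd5c3>>1)&0x1 = 0x1
state:3 @ bit 2 → (0xd5c3>>2)&0x7 = 0x0
id:6 @ bit 5 → (0xd5c3>>5)&0x3f = 0x2e  ←
bank:5 @ bit 11 → (0xd5c3>>11)&0x1f = 0x1a
id signed 6b, MSB=1: 46 - 64 = -18

-18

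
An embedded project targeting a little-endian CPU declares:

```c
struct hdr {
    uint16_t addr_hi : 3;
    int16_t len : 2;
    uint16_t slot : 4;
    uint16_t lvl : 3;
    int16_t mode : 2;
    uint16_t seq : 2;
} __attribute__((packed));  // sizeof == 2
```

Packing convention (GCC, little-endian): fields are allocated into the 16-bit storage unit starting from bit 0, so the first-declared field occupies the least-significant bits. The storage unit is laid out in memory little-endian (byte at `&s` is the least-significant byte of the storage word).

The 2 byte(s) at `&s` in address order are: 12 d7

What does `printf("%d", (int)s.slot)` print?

8

[0]=0x12 [1]=0xd7 (little-endian) → word 0xd712
addr_hi [0+:3] = (word>>0) & 0x7 = 2
len [3+:2] = (word>>3) & 0x3 = 2
slot [5+:4] = (word>>5) & 0xf = 8  ←
lvl [9+:3] = (word>>9) & 0x7 = 3
mode [12+:2] = (word>>12) & 0x3 = 1
seq [14+:2] = (word>>14) & 0x3 = 3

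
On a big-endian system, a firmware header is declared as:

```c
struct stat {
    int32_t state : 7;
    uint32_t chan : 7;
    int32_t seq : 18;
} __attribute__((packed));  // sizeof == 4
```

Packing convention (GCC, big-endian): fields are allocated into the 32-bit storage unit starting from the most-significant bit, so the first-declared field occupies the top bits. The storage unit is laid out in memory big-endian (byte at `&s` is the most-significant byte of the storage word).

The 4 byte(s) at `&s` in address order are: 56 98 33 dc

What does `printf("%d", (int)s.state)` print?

43

[0]=0x56 [1]=0x98 [2]=0x33 [3]=0xdc (big-endian) → word 0x569833dc
state [25+:7] = (word>>25) & 0x7f = 43  ←
chan [18+:7] = (word>>18) & 0x7f = 38
seq [0+:18] = (word>>0) & 0x3ffff = 13276
state signed 7b, MSB=0: value = 43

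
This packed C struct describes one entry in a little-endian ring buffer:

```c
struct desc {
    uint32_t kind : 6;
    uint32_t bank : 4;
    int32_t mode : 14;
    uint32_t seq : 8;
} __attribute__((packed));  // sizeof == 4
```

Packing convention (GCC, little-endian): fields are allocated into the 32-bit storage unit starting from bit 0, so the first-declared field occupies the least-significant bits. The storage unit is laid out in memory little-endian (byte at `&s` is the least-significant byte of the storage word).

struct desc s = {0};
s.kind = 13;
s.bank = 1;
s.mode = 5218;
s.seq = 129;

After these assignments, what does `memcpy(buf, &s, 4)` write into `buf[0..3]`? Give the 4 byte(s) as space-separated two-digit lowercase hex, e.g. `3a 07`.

kind:6 = 13 → 0xd << 0 → word 0x0000000d
bank:4 = 1 → 0x1 << 6 → word 0x0000004d
mode:14 = 5218 → 0x1462 << 10 → word 0x0051884d
seq:8 = 129 → 0x81 << 24 → word 0x8151884d
word = 0x8151884d → little-endian bytes:
  [0]=0x4d  [1]=0x88  [2]=0x51  [3]=0x81

4d 88 51 81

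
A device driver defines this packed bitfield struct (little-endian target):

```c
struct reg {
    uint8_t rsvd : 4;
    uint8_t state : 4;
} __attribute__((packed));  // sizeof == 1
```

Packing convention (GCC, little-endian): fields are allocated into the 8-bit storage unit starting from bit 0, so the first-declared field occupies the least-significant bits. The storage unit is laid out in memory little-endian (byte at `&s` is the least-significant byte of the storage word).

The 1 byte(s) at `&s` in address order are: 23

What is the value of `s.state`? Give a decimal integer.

2

[0]=0x23 (little-endian) → word 0x23
rsvd [0+:4] = (word>>0) & 0xf = 3
state [4+:4] = (word>>4) & 0xf = 2  ←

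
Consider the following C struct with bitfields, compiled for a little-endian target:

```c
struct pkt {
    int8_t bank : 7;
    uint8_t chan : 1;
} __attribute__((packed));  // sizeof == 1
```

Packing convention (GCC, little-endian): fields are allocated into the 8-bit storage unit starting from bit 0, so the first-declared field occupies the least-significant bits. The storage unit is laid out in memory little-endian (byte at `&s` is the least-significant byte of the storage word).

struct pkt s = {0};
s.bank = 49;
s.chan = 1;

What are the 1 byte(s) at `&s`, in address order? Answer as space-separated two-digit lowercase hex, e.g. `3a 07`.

bank:7 = 49 → 0x31 << 0 → word 0x31
chan:1 = 1 → 0x1 << 7 → word 0xb1
word = 0xb1 → little-endian bytes:
  [0]=0xb1

b1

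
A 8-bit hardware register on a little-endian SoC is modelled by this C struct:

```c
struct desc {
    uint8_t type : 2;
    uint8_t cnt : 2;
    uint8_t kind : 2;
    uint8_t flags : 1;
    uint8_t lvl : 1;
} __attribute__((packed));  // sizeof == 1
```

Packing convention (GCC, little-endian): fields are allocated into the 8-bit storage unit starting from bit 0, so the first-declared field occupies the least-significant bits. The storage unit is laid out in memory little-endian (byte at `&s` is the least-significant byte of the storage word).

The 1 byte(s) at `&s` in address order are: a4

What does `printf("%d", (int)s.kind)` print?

2

[0]=0xa4 (little-endian) → word 0xa4
type:2 @ bit 0 → (0xa4>>0)&0x3 = 0x0
cnt:2 @ bit 2 → (0xa4>>2)&0x3 = 0x1
kind:2 @ bit 4 → (0xa4>>4)&0x3 = 0x2  ←
flags:1 @ bit 6 → (0xa4>>6)&0x1 = 0x0
lvl:1 @ bit 7 → (0xa4>>7)&0x1 = 0x1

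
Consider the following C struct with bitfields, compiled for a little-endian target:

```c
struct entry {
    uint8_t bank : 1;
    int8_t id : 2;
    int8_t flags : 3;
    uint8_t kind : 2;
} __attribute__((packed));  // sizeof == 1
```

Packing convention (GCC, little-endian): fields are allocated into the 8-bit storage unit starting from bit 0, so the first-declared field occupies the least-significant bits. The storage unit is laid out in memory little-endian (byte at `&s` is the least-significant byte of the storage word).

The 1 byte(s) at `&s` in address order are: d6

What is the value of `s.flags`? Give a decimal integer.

2

[0]=0xd6 (little-endian) → word 0xd6
bank [0+:1] = (word>>0) & 0x1 = 0
id [1+:2] = (word>>1) & 0x3 = 3
flags [3+:3] = (word>>3) & 0x7 = 2  ←
kind [6+:2] = (word>>6) & 0x3 = 3
flags signed 3b, MSB=0: value = 2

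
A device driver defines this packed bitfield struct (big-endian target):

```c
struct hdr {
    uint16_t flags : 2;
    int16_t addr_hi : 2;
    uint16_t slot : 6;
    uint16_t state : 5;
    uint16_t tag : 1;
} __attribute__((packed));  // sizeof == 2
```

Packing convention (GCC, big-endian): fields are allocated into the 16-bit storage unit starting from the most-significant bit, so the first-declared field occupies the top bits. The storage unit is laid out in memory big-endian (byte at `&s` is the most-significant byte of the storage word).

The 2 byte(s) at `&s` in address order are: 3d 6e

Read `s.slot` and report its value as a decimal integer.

53

[0]=0x3d [1]=0x6e (big-endian) → word 0x3d6e
flags [14+:2] = (word>>14) & 0x3 = 0
addr_hi [12+:2] = (word>>12) & 0x3 = 3
slot [6+:6] = (word>>6) & 0x3f = 53  ←
state [1+:5] = (word>>1) & 0x1f = 23
tag [0+:1] = (word>>0) & 0x1 = 0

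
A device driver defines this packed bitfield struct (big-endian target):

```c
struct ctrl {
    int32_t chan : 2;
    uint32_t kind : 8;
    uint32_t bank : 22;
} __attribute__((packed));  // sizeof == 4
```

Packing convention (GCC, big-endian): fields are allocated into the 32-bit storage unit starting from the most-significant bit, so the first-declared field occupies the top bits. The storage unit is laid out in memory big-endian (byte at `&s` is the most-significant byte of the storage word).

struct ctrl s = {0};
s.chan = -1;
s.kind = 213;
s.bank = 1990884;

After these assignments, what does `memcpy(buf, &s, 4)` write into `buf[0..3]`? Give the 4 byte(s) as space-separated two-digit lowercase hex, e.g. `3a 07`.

f5 5e 60 e4

chan (2b) val=-1 bits=0x3 at bit 30: 0xc0000000
kind (8b) val=213 bits=0xd5 at bit 22: 0xf5400000
bank (22b) val=1990884 bits=0x1e60e4 at bit 0: 0xf55e60e4
word = 0xf55e60e4 → big-endian bytes:
  [0]=0xf5  [1]=0x5e  [2]=0x60  [3]=0xe4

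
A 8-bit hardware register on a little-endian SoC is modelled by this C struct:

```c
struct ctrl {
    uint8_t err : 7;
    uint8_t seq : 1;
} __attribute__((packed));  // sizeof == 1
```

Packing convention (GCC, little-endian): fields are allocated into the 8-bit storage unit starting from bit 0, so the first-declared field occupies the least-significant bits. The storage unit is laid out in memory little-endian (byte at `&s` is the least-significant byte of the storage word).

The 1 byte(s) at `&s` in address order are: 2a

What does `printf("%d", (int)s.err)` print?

[0]=0x2a (little-endian) → word 0x2a
err:7 @ bit 0 → (0x2a>>0)&0x7f = 0x2a  ←
seq:1 @ bit 7 → (0x2a>>7)&0x1 = 0x0

42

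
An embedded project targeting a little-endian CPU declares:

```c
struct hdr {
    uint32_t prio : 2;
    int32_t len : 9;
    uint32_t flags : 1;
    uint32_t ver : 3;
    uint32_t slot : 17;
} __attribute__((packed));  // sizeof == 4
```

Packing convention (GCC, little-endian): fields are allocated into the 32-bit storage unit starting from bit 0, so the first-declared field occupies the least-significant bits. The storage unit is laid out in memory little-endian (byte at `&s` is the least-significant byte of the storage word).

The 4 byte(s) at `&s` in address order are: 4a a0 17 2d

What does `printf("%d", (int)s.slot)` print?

[0]=0x4a [1]=0xa0 [2]=0x17 [3]=0x2d (little-endian) → word 0x2d17a04a
prio:2 @ bit 0 → (0x2d17a04a>>0)&0x3 = 0x2
len:9 @ bit 2 → (0x2d17a04a>>2)&0x1ff = 0x12
flags:1 @ bit 11 → (0x2d17a04a>>11)&0x1 = 0x0
ver:3 @ bit 12 → (0x2d17a04a>>12)&0x7 = 0x2
slot:17 @ bit 15 → (0x2d17a04a>>15)&0x1ffff = 0x5a2f  ←

23087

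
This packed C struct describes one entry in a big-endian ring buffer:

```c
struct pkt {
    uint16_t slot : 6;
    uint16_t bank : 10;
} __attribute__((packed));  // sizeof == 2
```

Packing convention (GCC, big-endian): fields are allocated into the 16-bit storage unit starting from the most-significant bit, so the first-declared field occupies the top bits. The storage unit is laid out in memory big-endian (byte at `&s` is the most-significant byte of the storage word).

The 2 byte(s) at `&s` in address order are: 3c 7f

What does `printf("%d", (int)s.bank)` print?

127

[0]=0x3c [1]=0x7f (big-endian) → word 0x3c7f
slot [10+:6] = (word>>10) & 0x3f = 15
bank [0+:10] = (word>>0) & 0x3ff = 127  ←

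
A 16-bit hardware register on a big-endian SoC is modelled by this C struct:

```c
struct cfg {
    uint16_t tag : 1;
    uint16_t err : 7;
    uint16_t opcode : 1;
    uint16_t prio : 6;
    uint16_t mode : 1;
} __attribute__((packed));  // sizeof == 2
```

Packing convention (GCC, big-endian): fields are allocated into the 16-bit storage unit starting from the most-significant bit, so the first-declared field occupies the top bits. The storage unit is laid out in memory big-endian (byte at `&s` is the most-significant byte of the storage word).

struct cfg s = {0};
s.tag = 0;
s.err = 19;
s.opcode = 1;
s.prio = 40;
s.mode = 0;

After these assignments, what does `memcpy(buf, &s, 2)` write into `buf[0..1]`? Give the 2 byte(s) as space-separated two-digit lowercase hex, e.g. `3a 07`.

13 d0

tag:1 = 0 → 0x0 << 15 → word 0x0000
err:7 = 19 → 0x13 << 8 → word 0x1300
opcode:1 = 1 → 0x1 << 7 → word 0x1380
prio:6 = 40 → 0x28 << 1 → word 0x13d0
mode:1 = 0 → 0x0 << 0 → word 0x13d0
word = 0x13d0 → big-endian bytes:
  [0]=0x13  [1]=0xd0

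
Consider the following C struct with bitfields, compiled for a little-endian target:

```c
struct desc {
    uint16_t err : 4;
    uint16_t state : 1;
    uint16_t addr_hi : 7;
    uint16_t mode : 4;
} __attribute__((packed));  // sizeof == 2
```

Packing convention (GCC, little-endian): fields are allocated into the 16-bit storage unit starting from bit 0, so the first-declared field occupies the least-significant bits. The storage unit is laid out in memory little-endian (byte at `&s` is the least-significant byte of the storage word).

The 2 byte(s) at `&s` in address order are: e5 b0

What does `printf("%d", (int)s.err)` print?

5

[0]=0xe5 [1]=0xb0 (little-endian) → word 0xb0e5
err:4 @ bit 0 → (0xb0e5>>0)&0xf = 0x5  ←
state:1 @ bit 4 → (0xb0e5>>4)&0x1 = 0x0
addr_hi:7 @ bit 5 → (0xb0e5>>5)&0x7f = 0x7
mode:4 @ bit 12 → (0xb0e5>>12)&0xf = 0xb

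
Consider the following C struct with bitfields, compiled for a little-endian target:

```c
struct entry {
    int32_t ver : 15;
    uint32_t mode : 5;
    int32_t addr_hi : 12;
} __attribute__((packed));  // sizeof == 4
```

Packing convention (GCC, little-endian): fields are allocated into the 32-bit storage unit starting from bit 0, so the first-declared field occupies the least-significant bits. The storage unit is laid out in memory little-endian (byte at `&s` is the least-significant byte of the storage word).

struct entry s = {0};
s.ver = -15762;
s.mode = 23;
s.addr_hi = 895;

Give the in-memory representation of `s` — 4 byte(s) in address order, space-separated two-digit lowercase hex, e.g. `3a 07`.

ver (15b) val=-15762 bits=0x426e at bit 0: 0x0000426e
mode (5b) val=23 bits=0x17 at bit 15: 0x000bc26e
addr_hi (12b) val=895 bits=0x37f at bit 20: 0x37fbc26e
word = 0x37fbc26e → little-endian bytes:
  [0]=0x6e  [1]=0xc2  [2]=0xfb  [3]=0x37

6e c2 fb 37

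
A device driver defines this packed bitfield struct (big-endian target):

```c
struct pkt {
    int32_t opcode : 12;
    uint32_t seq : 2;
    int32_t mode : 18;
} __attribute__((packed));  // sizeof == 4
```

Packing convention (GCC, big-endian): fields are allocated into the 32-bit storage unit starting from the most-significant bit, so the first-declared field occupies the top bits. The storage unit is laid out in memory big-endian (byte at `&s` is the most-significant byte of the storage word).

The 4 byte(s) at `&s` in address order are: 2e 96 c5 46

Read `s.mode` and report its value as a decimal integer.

-80570

[0]=0x2e [1]=0x96 [2]=0xc5 [3]=0x46 (big-endian) → word 0x2e96c546
opcode:12 @ bit 20 → (0x2e96c546>>20)&0xfff = 0x2e9
seq:2 @ bit 18 → (0x2e96c546>>18)&0x3 = 0x1
mode:18 @ bit 0 → (0x2e96c546>>0)&0x3ffff = 0x2c546  ←
mode signed 18b, MSB=1: 181574 - 262144 = -80570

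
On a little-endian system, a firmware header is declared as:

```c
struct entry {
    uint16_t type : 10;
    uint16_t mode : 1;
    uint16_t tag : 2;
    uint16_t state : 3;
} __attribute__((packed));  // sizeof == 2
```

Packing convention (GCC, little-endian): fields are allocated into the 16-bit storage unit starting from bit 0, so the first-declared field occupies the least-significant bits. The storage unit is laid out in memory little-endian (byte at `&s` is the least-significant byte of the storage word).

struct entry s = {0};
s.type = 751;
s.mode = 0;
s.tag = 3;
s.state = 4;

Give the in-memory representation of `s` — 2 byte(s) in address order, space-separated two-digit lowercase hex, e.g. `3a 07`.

ef 9a

type:10 = 751 → 0x2ef << 0 → word 0x02ef
mode:1 = 0 → 0x0 << 10 → word 0x02ef
tag:2 = 3 → 0x3 << 11 → word 0x1aef
state:3 = 4 → 0x4 << 13 → word 0x9aef
word = 0x9aef → little-endian bytes:
  [0]=0xef  [1]=0x9a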